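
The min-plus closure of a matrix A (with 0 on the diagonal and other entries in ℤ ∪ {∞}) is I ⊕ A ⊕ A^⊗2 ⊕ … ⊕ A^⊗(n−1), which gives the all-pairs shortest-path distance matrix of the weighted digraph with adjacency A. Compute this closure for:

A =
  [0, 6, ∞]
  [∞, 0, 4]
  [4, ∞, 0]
Closure =
  [0, 6, 10]
  [8, 0, 4]
  [4, 10, 0]

This is the Floyd-Warshall all-pairs shortest-path computation. For each intermediate vertex k = 0, 1, …, 2, update dist[i][j] ← min(dist[i][j], dist[i][k] + dist[k][j]). The final matrix gives, for each (i, j), the minimum total weight of any directed path from i to j (possibly empty when i = j).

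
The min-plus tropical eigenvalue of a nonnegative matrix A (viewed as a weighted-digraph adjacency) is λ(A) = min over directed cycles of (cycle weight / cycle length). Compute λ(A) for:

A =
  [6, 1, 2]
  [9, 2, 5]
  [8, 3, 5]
λ(A) = 2

Enumerate directed cycles and compute their means (weight / length). Sample:
  cycle 0 → 0: weight = 6, length = 1, mean = 6/1 ≈ 6.000
  cycle 1 → 1: weight = 2, length = 1, mean = 2/1 ≈ 2.000
  cycle 2 → 2: weight = 5, length = 1, mean = 5/1 ≈ 5.000
  cycle 0 → 1 → 0: weight = 10, length = 2, mean = 10/2 ≈ 5.000
  cycle 0 → 2 → 0: weight = 10, length = 2, mean = 10/2 ≈ 5.000
  cycle 1 → 0 → 1: weight = 10, length = 2, mean = 10/2 ≈ 5.000
Minimum mean = 2.000, attained e.g. along the cycle 1 → 1 with weight 2 and length 1. So λ(A) = 2/1 = 2.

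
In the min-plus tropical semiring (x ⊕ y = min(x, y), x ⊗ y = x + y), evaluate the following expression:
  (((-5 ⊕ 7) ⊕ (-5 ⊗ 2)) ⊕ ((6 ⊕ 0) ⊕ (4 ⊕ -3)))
(((-5 ⊕ 7) ⊕ (-5 ⊗ 2)) ⊕ ((6 ⊕ 0) ⊕ (4 ⊕ -3))) = -5

Expand innermost to outermost. Recall ⊕ takes the minimum of its arguments and ⊗ takes their sum. Working out the expression (((-5 ⊕ 7) ⊕ (-5 ⊗ 2)) ⊕ ((6 ⊕ 0) ⊕ (4 ⊕ -3))) gives -5.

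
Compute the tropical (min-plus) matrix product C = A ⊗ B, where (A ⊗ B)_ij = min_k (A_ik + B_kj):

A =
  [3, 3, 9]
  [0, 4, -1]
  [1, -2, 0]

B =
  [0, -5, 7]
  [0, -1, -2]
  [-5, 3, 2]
A ⊗ B =
  [3, -2, 1]
  [-6, -5, 1]
  [-5, -4, -4]

Apply the min-plus product entry-by-entry:
  C[0][0] = min over k of (A[0][0] + B[0][0] = 3 + 0 = 3, A[0][1] + B[1][0] = 3 + 0 = 3, A[0][2] + B[2][0] = 9 + -5 = 4) = 3 (attained at k = 0)
  C[0][1] = min over k of (A[0][0] + B[0][1] = 3 + -5 = -2, A[0][1] + B[1][1] = 3 + -1 = 2, A[0][2] + B[2][1] = 9 + 3 = 12) = -2 (attained at k = 0)
  C[0][2] = min over k of (A[0][0] + B[0][2] = 3 + 7 = 10, A[0][1] + B[1][2] = 3 + -2 = 1, A[0][2] + B[2][2] = 9 + 2 = 11) = 1 (attained at k = 1)
  C[1][0] = min over k of (A[1][0] + B[0][0] = 0 + 0 = 0, A[1][1] + B[1][0] = 4 + 0 = 4, A[1][2] + B[2][0] = -1 + -5 = -6) = -6 (attained at k = 2)
  C[1][1] = min over k of (A[1][0] + B[0][1] = 0 + -5 = -5, A[1][1] + B[1][1] = 4 + -1 = 3, A[1][2] + B[2][1] = -1 + 3 = 2) = -5 (attained at k = 0)
  C[1][2] = min over k of (A[1][0] + B[0][2] = 0 + 7 = 7, A[1][1] + B[1][2] = 4 + -2 = 2, A[1][2] + B[2][2] = -1 + 2 = 1) = 1 (attained at k = 2)
  C[2][0] = min over k of (A[2][0] + B[0][0] = 1 + 0 = 1, A[2][1] + B[1][0] = -2 + 0 = -2, A[2][2] + B[2][0] = 0 + -5 = -5) = -5 (attained at k = 2)
  C[2][1] = min over k of (A[2][0] + B[0][1] = 1 + -5 = -4, A[2][1] + B[1][1] = -2 + -1 = -3, A[2][2] + B[2][1] = 0 + 3 = 3) = -4 (attained at k = 0)
  C[2][2] = min over k of (A[2][0] + B[0][2] = 1 + 7 = 8, A[2][1] + B[1][2] = -2 + -2 = -4, A[2][2] + B[2][2] = 0 + 2 = 2) = -4 (attained at k = 1)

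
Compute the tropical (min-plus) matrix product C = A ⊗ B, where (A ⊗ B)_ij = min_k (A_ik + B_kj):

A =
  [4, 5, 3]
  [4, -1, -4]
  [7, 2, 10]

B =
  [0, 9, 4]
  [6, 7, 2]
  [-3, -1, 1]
A ⊗ B =
  [0, 2, 4]
  [-7, -5, -3]
  [7, 9, 4]

Apply the min-plus product entry-by-entry:
  C[0][0] = min over k of (A[0][0] + B[0][0] = 4 + 0 = 4, A[0][1] + B[1][0] = 5 + 6 = 11, A[0][2] + B[2][0] = 3 + -3 = 0) = 0 (attained at k = 2)
  C[0][1] = min over k of (A[0][0] + B[0][1] = 4 + 9 = 13, A[0][1] + B[1][1] = 5 + 7 = 12, A[0][2] + B[2][1] = 3 + -1 = 2) = 2 (attained at k = 2)
  C[0][2] = min over k of (A[0][0] + B[0][2] = 4 + 4 = 8, A[0][1] + B[1][2] = 5 + 2 = 7, A[0][2] + B[2][2] = 3 + 1 = 4) = 4 (attained at k = 2)
  C[1][0] = min over k of (A[1][0] + B[0][0] = 4 + 0 = 4, A[1][1] + B[1][0] = -1 + 6 = 5, A[1][2] + B[2][0] = -4 + -3 = -7) = -7 (attained at k = 2)
  C[1][1] = min over k of (A[1][0] + B[0][1] = 4 + 9 = 13, A[1][1] + B[1][1] = -1 + 7 = 6, A[1][2] + B[2][1] = -4 + -1 = -5) = -5 (attained at k = 2)
  C[1][2] = min over k of (A[1][0] + B[0][2] = 4 + 4 = 8, A[1][1] + B[1][2] = -1 + 2 = 1, A[1][2] + B[2][2] = -4 + 1 = -3) = -3 (attained at k = 2)
  C[2][0] = min over k of (A[2][0] + B[0][0] = 7 + 0 = 7, A[2][1] + B[1][0] = 2 + 6 = 8, A[2][2] + B[2][0] = 10 + -3 = 7) = 7 (attained at k = 0)
  C[2][1] = min over k of (A[2][0] + B[0][1] = 7 + 9 = 16, A[2][1] + B[1][1] = 2 + 7 = 9, A[2][2] + B[2][1] = 10 + -1 = 9) = 9 (attained at k = 1)
  C[2][2] = min over k of (A[2][0] + B[0][2] = 7 + 4 = 11, A[2][1] + B[1][2] = 2 + 2 = 4, A[2][2] + B[2][2] = 10 + 1 = 11) = 4 (attained at k = 1)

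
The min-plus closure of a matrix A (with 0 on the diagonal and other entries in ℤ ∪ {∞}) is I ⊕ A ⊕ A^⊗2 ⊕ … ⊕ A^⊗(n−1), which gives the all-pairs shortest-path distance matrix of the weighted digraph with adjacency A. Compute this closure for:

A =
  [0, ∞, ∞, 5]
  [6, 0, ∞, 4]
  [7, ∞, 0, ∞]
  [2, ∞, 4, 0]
Closure =
  [0, ∞, 9, 5]
  [6, 0, 8, 4]
  [7, ∞, 0, 12]
  [2, ∞, 4, 0]

This is the Floyd-Warshall all-pairs shortest-path computation. For each intermediate vertex k = 0, 1, …, 3, update dist[i][j] ← min(dist[i][j], dist[i][k] + dist[k][j]). The final matrix gives, for each (i, j), the minimum total weight of any directed path from i to j (possibly empty when i = j).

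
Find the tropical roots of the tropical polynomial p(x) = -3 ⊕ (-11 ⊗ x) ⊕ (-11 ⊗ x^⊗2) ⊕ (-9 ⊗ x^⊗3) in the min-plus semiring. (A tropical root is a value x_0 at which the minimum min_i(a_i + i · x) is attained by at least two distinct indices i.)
Roots: {-2, 0, 8}

Each tropical root is a break point of the lower envelope of the lines y = a_i + i · x (there are 4 lines, with slopes 0, 1, ..., 3). Only the lines that attain the minimum somewhere contribute to roots; other lines are dominated. Here the surviving (envelope) indices are i = 3, i = 2, i = 1, i = 0.
Intersections between consecutive envelope lines give the roots: for adjacent envelope indices i < j the intersection is x = (a_i − a_j) / (j − i). Reading off the sorted break points: {-2, 0, 8}.
Verification: at each break x_0, at least two indices attain the minimum of min_i(a_i + i · x_0).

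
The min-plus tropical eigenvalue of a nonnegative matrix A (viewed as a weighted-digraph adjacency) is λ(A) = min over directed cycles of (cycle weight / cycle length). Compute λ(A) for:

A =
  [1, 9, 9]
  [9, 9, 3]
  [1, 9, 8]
λ(A) = 1

Enumerate directed cycles and compute their means (weight / length). Sample:
  cycle 0 → 0: weight = 1, length = 1, mean = 1/1 ≈ 1.000
  cycle 1 → 1: weight = 9, length = 1, mean = 9/1 ≈ 9.000
  cycle 2 → 2: weight = 8, length = 1, mean = 8/1 ≈ 8.000
  cycle 0 → 1 → 0: weight = 18, length = 2, mean = 18/2 ≈ 9.000
  cycle 0 → 2 → 0: weight = 10, length = 2, mean = 10/2 ≈ 5.000
  cycle 1 → 0 → 1: weight = 18, length = 2, mean = 18/2 ≈ 9.000
Minimum mean = 1.000, attained e.g. along the cycle 0 → 0 with weight 1 and length 1. So λ(A) = 1/1 = 1.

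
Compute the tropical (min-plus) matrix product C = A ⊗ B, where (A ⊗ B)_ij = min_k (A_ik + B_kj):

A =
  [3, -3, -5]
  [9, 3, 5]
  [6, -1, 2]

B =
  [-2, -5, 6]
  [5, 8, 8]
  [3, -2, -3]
A ⊗ B =
  [-2, -7, -8]
  [7, 3, 2]
  [4, 0, -1]

Apply the min-plus product entry-by-entry:
  C[0][0] = min over k of (A[0][0] + B[0][0] = 3 + -2 = 1, A[0][1] + B[1][0] = -3 + 5 = 2, A[0][2] + B[2][0] = -5 + 3 = -2) = -2 (attained at k = 2)
  C[0][1] = min over k of (A[0][0] + B[0][1] = 3 + -5 = -2, A[0][1] + B[1][1] = -3 + 8 = 5, A[0][2] + B[2][1] = -5 + -2 = -7) = -7 (attained at k = 2)
  C[0][2] = min over k of (A[0][0] + B[0][2] = 3 + 6 = 9, A[0][1] + B[1][2] = -3 + 8 = 5, A[0][2] + B[2][2] = -5 + -3 = -8) = -8 (attained at k = 2)
  C[1][0] = min over k of (A[1][0] + B[0][0] = 9 + -2 = 7, A[1][1] + B[1][0] = 3 + 5 = 8, A[1][2] + B[2][0] = 5 + 3 = 8) = 7 (attained at k = 0)
  C[1][1] = min over k of (A[1][0] + B[0][1] = 9 + -5 = 4, A[1][1] + B[1][1] = 3 + 8 = 11, A[1][2] + B[2][1] = 5 + -2 = 3) = 3 (attained at k = 2)
  C[1][2] = min over k of (A[1][0] + B[0][2] = 9 + 6 = 15, A[1][1] + B[1][2] = 3 + 8 = 11, A[1][2] + B[2][2] = 5 + -3 = 2) = 2 (attained at k = 2)
  C[2][0] = min over k of (A[2][0] + B[0][0] = 6 + -2 = 4, A[2][1] + B[1][0] = -1 + 5 = 4, A[2][2] + B[2][0] = 2 + 3 = 5) = 4 (attained at k = 0)
  C[2][1] = min over k of (A[2][0] + B[0][1] = 6 + -5 = 1, A[2][1] + B[1][1] = -1 + 8 = 7, A[2][2] + B[2][1] = 2 + -2 = 0) = 0 (attained at k = 2)
  C[2][2] = min over k of (A[2][0] + B[0][2] = 6 + 6 = 12, A[2][1] + B[1][2] = -1 + 8 = 7, A[2][2] + B[2][2] = 2 + -3 = -1) = -1 (attained at k = 2)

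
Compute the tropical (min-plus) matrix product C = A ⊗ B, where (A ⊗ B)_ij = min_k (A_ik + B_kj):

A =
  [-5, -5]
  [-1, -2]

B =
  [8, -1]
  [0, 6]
A ⊗ B =
  [-5, -6]
  [-2, -2]

Apply the min-plus product entry-by-entry:
  C[0][0] = min over k of (A[0][0] + B[0][0] = -5 + 8 = 3, A[0][1] + B[1][0] = -5 + 0 = -5) = -5 (attained at k = 1)
  C[0][1] = min over k of (A[0][0] + B[0][1] = -5 + -1 = -6, A[0][1] + B[1][1] = -5 + 6 = 1) = -6 (attained at k = 0)
  C[1][0] = min over k of (A[1][0] + B[0][0] = -1 + 8 = 7, A[1][1] + B[1][0] = -2 + 0 = -2) = -2 (attained at k = 1)
  C[1][1] = min over k of (A[1][0] + B[0][1] = -1 + -1 = -2, A[1][1] + B[1][1] = -2 + 6 = 4) = -2 (attained at k = 0)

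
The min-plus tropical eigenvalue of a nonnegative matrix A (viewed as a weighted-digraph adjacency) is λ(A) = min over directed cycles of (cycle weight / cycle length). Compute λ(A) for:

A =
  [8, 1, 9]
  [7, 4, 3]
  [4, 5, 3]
λ(A) = 8/3

Enumerate directed cycles and compute their means (weight / length). Sample:
  cycle 0 → 0: weight = 8, length = 1, mean = 8/1 ≈ 8.000
  cycle 1 → 1: weight = 4, length = 1, mean = 4/1 ≈ 4.000
  cycle 2 → 2: weight = 3, length = 1, mean = 3/1 ≈ 3.000
  cycle 0 → 1 → 0: weight = 8, length = 2, mean = 8/2 ≈ 4.000
  cycle 0 → 2 → 0: weight = 13, length = 2, mean = 13/2 ≈ 6.500
  cycle 1 → 0 → 1: weight = 8, length = 2, mean = 8/2 ≈ 4.000
Minimum mean = 2.667, attained e.g. along the cycle 0 → 1 → 2 → 0 with weight 8 and length 3. So λ(A) = 8/3 = 8/3.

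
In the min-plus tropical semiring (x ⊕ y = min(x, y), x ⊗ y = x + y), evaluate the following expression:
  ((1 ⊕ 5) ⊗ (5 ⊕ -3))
((1 ⊕ 5) ⊗ (5 ⊕ -3)) = -2

Expand innermost to outermost. Recall ⊕ takes the minimum of its arguments and ⊗ takes their sum. Working out the expression ((1 ⊕ 5) ⊗ (5 ⊕ -3)) gives -2.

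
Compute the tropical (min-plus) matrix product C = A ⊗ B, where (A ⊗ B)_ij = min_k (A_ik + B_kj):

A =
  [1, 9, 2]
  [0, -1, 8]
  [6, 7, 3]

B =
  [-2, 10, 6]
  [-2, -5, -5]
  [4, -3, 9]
A ⊗ B =
  [-1, -1, 4]
  [-3, -6, -6]
  [4, 0, 2]

Apply the min-plus product entry-by-entry:
  C[0][0] = min over k of (A[0][0] + B[0][0] = 1 + -2 = -1, A[0][1] + B[1][0] = 9 + -2 = 7, A[0][2] + B[2][0] = 2 + 4 = 6) = -1 (attained at k = 0)
  C[0][1] = min over k of (A[0][0] + B[0][1] = 1 + 10 = 11, A[0][1] + B[1][1] = 9 + -5 = 4, A[0][2] + B[2][1] = 2 + -3 = -1) = -1 (attained at k = 2)
  C[0][2] = min over k of (A[0][0] + B[0][2] = 1 + 6 = 7, A[0][1] + B[1][2] = 9 + -5 = 4, A[0][2] + B[2][2] = 2 + 9 = 11) = 4 (attained at k = 1)
  C[1][0] = min over k of (A[1][0] + B[0][0] = 0 + -2 = -2, A[1][1] + B[1][0] = -1 + -2 = -3, A[1][2] + B[2][0] = 8 + 4 = 12) = -3 (attained at k = 1)
  C[1][1] = min over k of (A[1][0] + B[0][1] = 0 + 10 = 10, A[1][1] + B[1][1] = -1 + -5 = -6, A[1][2] + B[2][1] = 8 + -3 = 5) = -6 (attained at k = 1)
  C[1][2] = min over k of (A[1][0] + B[0][2] = 0 + 6 = 6, A[1][1] + B[1][2] = -1 + -5 = -6, A[1][2] + B[2][2] = 8 + 9 = 17) = -6 (attained at k = 1)
  C[2][0] = min over k of (A[2][0] + B[0][0] = 6 + -2 = 4, A[2][1] + B[1][0] = 7 + -2 = 5, A[2][2] + B[2][0] = 3 + 4 = 7) = 4 (attained at k = 0)
  C[2][1] = min over k of (A[2][0] + B[0][1] = 6 + 10 = 16, A[2][1] + B[1][1] = 7 + -5 = 2, A[2][2] + B[2][1] = 3 + -3 = 0) = 0 (attained at k = 2)
  C[2][2] = min over k of (A[2][0] + B[0][2] = 6 + 6 = 12, A[2][1] + B[1][2] = 7 + -5 = 2, A[2][2] + B[2][2] = 3 + 9 = 12) = 2 (attained at k = 1)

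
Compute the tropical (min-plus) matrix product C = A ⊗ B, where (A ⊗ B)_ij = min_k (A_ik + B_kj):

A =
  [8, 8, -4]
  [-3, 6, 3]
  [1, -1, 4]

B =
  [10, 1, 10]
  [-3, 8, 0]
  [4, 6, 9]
A ⊗ B =
  [0, 2, 5]
  [3, -2, 6]
  [-4, 2, -1]

Apply the min-plus product entry-by-entry:
  C[0][0] = min over k of (A[0][0] + B[0][0] = 8 + 10 = 18, A[0][1] + B[1][0] = 8 + -3 = 5, A[0][2] + B[2][0] = -4 + 4 = 0) = 0 (attained at k = 2)
  C[0][1] = min over k of (A[0][0] + B[0][1] = 8 + 1 = 9, A[0][1] + B[1][1] = 8 + 8 = 16, A[0][2] + B[2][1] = -4 + 6 = 2) = 2 (attained at k = 2)
  C[0][2] = min over k of (A[0][0] + B[0][2] = 8 + 10 = 18, A[0][1] + B[1][2] = 8 + 0 = 8, A[0][2] + B[2][2] = -4 + 9 = 5) = 5 (attained at k = 2)
  C[1][0] = min over k of (A[1][0] + B[0][0] = -3 + 10 = 7, A[1][1] + B[1][0] = 6 + -3 = 3, A[1][2] + B[2][0] = 3 + 4 = 7) = 3 (attained at k = 1)
  C[1][1] = min over k of (A[1][0] + B[0][1] = -3 + 1 = -2, A[1][1] + B[1][1] = 6 + 8 = 14, A[1][2] + B[2][1] = 3 + 6 = 9) = -2 (attained at k = 0)
  C[1][2] = min over k of (A[1][0] + B[0][2] = -3 + 10 = 7, A[1][1] + B[1][2] = 6 + 0 = 6, A[1][2] + B[2][2] = 3 + 9 = 12) = 6 (attained at k = 1)
  C[2][0] = min over k of (A[2][0] + B[0][0] = 1 + 10 = 11, A[2][1] + B[1][0] = -1 + -3 = -4, A[2][2] + B[2][0] = 4 + 4 = 8) = -4 (attained at k = 1)
  C[2][1] = min over k of (A[2][0] + B[0][1] = 1 + 1 = 2, A[2][1] + B[1][1] = -1 + 8 = 7, A[2][2] + B[2][1] = 4 + 6 = 10) = 2 (attained at k = 0)
  C[2][2] = min over k of (A[2][0] + B[0][2] = 1 + 10 = 11, A[2][1] + B[1][2] = -1 + 0 = -1, A[2][2] + B[2][2] = 4 + 9 = 13) = -1 (attained at k = 1)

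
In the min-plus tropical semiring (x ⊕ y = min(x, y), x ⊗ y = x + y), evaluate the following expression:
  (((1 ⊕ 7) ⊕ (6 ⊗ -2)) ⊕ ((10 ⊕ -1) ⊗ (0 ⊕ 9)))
(((1 ⊕ 7) ⊕ (6 ⊗ -2)) ⊕ ((10 ⊕ -1) ⊗ (0 ⊕ 9))) = -1

Expand innermost to outermost. Recall ⊕ takes the minimum of its arguments and ⊗ takes their sum. Working out the expression (((1 ⊕ 7) ⊕ (6 ⊗ -2)) ⊕ ((10 ⊕ -1) ⊗ (0 ⊕ 9))) gives -1.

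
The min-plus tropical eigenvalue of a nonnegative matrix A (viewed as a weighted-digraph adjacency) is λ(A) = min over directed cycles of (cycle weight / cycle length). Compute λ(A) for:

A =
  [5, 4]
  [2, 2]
λ(A) = 2

Enumerate directed cycles and compute their means (weight / length). Sample:
  cycle 0 → 0: weight = 5, length = 1, mean = 5/1 ≈ 5.000
  cycle 1 → 1: weight = 2, length = 1, mean = 2/1 ≈ 2.000
  cycle 0 → 1 → 0: weight = 6, length = 2, mean = 6/2 ≈ 3.000
  cycle 1 → 0 → 1: weight = 6, length = 2, mean = 6/2 ≈ 3.000
Minimum mean = 2.000, attained e.g. along the cycle 1 → 1 with weight 2 and length 1. So λ(A) = 2/1 = 2.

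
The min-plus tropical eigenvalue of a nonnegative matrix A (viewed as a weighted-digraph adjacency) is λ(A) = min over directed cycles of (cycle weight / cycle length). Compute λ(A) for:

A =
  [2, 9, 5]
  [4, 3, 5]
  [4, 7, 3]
λ(A) = 2

Enumerate directed cycles and compute their means (weight / length). Sample:
  cycle 0 → 0: weight = 2, length = 1, mean = 2/1 ≈ 2.000
  cycle 1 → 1: weight = 3, length = 1, mean = 3/1 ≈ 3.000
  cycle 2 → 2: weight = 3, length = 1, mean = 3/1 ≈ 3.000
  cycle 0 → 1 → 0: weight = 13, length = 2, mean = 13/2 ≈ 6.500
  cycle 0 → 2 → 0: weight = 9, length = 2, mean = 9/2 ≈ 4.500
  cycle 1 → 0 → 1: weight = 13, length = 2, mean = 13/2 ≈ 6.500
Minimum mean = 2.000, attained e.g. along the cycle 0 → 0 with weight 2 and length 1. So λ(A) = 2/1 = 2.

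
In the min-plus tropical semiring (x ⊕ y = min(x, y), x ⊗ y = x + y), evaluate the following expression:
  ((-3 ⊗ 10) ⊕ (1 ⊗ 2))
((-3 ⊗ 10) ⊕ (1 ⊗ 2)) = 3

Expand innermost to outermost. Recall ⊕ takes the minimum of its arguments and ⊗ takes their sum. Working out the expression ((-3 ⊗ 10) ⊕ (1 ⊗ 2)) gives 3.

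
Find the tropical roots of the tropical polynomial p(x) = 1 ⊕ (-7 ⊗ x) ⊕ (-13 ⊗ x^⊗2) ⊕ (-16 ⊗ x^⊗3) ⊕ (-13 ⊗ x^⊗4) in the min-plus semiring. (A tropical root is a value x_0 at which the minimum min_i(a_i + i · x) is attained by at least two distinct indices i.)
Roots: {-3, 3, 6, 8}

Each tropical root is a break point of the lower envelope of the lines y = a_i + i · x (there are 5 lines, with slopes 0, 1, ..., 4). Only the lines that attain the minimum somewhere contribute to roots; other lines are dominated. Here the surviving (envelope) indices are i = 4, i = 3, i = 2, i = 1, i = 0.
Intersections between consecutive envelope lines give the roots: for adjacent envelope indices i < j the intersection is x = (a_i − a_j) / (j − i). Reading off the sorted break points: {-3, 3, 6, 8}.
Verification: at each break x_0, at least two indices attain the minimum of min_i(a_i + i · x_0).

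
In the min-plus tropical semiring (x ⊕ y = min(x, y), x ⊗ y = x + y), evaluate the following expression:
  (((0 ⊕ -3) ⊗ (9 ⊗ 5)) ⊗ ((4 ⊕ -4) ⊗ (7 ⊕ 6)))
(((0 ⊕ -3) ⊗ (9 ⊗ 5)) ⊗ ((4 ⊕ -4) ⊗ (7 ⊕ 6))) = 13

Expand innermost to outermost. Recall ⊕ takes the minimum of its arguments and ⊗ takes their sum. Working out the expression (((0 ⊕ -3) ⊗ (9 ⊗ 5)) ⊗ ((4 ⊕ -4) ⊗ (7 ⊕ 6))) gives 13.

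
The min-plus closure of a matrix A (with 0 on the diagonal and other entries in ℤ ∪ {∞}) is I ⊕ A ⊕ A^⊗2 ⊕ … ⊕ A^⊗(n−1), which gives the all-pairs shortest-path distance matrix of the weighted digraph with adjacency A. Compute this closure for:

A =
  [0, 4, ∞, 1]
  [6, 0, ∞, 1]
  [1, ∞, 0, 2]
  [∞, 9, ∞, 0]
Closure =
  [0, 4, ∞, 1]
  [6, 0, ∞, 1]
  [1, 5, 0, 2]
  [15, 9, ∞, 0]

This is the Floyd-Warshall all-pairs shortest-path computation. For each intermediate vertex k = 0, 1, …, 3, update dist[i][j] ← min(dist[i][j], dist[i][k] + dist[k][j]). The final matrix gives, for each (i, j), the minimum total weight of any directed path from i to j (possibly empty when i = j).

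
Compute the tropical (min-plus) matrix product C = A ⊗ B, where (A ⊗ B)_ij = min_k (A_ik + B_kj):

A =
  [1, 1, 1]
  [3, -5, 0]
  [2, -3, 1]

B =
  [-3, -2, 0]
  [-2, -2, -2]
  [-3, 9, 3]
A ⊗ B =
  [-2, -1, -1]
  [-7, -7, -7]
  [-5, -5, -5]

Apply the min-plus product entry-by-entry:
  C[0][0] = min over k of (A[0][0] + B[0][0] = 1 + -3 = -2, A[0][1] + B[1][0] = 1 + -2 = -1, A[0][2] + B[2][0] = 1 + -3 = -2) = -2 (attained at k = 0)
  C[0][1] = min over k of (A[0][0] + B[0][1] = 1 + -2 = -1, A[0][1] + B[1][1] = 1 + -2 = -1, A[0][2] + B[2][1] = 1 + 9 = 10) = -1 (attained at k = 0)
  C[0][2] = min over k of (A[0][0] + B[0][2] = 1 + 0 = 1, A[0][1] + B[1][2] = 1 + -2 = -1, A[0][2] + B[2][2] = 1 + 3 = 4) = -1 (attained at k = 1)
  C[1][0] = min over k of (A[1][0] + B[0][0] = 3 + -3 = 0, A[1][1] + B[1][0] = -5 + -2 = -7, A[1][2] + B[2][0] = 0 + -3 = -3) = -7 (attained at k = 1)
  C[1][1] = min over k of (A[1][0] + B[0][1] = 3 + -2 = 1, A[1][1] + B[1][1] = -5 + -2 = -7, A[1][2] + B[2][1] = 0 + 9 = 9) = -7 (attained at k = 1)
  C[1][2] = min over k of (A[1][0] + B[0][2] = 3 + 0 = 3, A[1][1] + B[1][2] = -5 + -2 = -7, A[1][2] + B[2][2] = 0 + 3 = 3) = -7 (attained at k = 1)
  C[2][0] = min over k of (A[2][0] + B[0][0] = 2 + -3 = -1, A[2][1] + B[1][0] = -3 + -2 = -5, A[2][2] + B[2][0] = 1 + -3 = -2) = -5 (attained at k = 1)
  C[2][1] = min over k of (A[2][0] + B[0][1] = 2 + -2 = 0, A[2][1] + B[1][1] = -3 + -2 = -5, A[2][2] + B[2][1] = 1 + 9 = 10) = -5 (attained at k = 1)
  C[2][2] = min over k of (A[2][0] + B[0][2] = 2 + 0 = 2, A[2][1] + B[1][2] = -3 + -2 = -5, A[2][2] + B[2][2] = 1 + 3 = 4) = -5 (attained at k = 1)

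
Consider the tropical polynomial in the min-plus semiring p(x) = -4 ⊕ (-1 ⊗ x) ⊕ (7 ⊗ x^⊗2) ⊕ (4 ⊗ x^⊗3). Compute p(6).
p(6) = -4

A tropical monomial a ⊗ x^⊗i evaluates to a + i · x. Evaluating each term at x = 6:
  Term 0 contributes -4 + 0 · 6 = -4
  Term 1 contributes -1 + 1 · 6 = 5
  Term 2 contributes 7 + 2 · 6 = 19
  Term 3 contributes 4 + 3 · 6 = 22
p(6) = ⊕ of these = min[-4, 5, 19, 22] = -4.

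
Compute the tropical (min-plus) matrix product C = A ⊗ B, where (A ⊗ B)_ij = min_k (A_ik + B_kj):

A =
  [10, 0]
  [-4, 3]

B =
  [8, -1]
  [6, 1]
A ⊗ B =
  [6, 1]
  [4, -5]

Apply the min-plus product entry-by-entry:
  C[0][0] = min over k of (A[0][0] + B[0][0] = 10 + 8 = 18, A[0][1] + B[1][0] = 0 + 6 = 6) = 6 (attained at k = 1)
  C[0][1] = min over k of (A[0][0] + B[0][1] = 10 + -1 = 9, A[0][1] + B[1][1] = 0 + 1 = 1) = 1 (attained at k = 1)
  C[1][0] = min over k of (A[1][0] + B[0][0] = -4 + 8 = 4, A[1][1] + B[1][0] = 3 + 6 = 9) = 4 (attained at k = 0)
  C[1][1] = min over k of (A[1][0] + B[0][1] = -4 + -1 = -5, A[1][1] + B[1][1] = 3 + 1 = 4) = -5 (attained at k = 0)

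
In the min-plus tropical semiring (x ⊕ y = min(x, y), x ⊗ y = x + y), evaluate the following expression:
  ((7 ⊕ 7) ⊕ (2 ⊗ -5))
((7 ⊕ 7) ⊕ (2 ⊗ -5)) = -3

Expand innermost to outermost. Recall ⊕ takes the minimum of its arguments and ⊗ takes their sum. Working out the expression ((7 ⊕ 7) ⊕ (2 ⊗ -5)) gives -3.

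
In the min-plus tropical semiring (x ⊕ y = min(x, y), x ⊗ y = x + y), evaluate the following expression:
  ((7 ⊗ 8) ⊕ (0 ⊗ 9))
((7 ⊗ 8) ⊕ (0 ⊗ 9)) = 9

Expand innermost to outermost. Recall ⊕ takes the minimum of its arguments and ⊗ takes their sum. Working out the expression ((7 ⊗ 8) ⊕ (0 ⊗ 9)) gives 9.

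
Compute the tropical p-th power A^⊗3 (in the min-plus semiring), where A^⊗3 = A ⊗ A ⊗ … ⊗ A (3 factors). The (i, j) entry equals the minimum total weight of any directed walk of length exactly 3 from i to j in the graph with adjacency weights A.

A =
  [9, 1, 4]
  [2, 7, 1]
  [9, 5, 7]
A^⊗3 =
  [10, 4, 7]
  [5, 10, 4]
  [12, 8, 11]

Each entry (A^⊗3)_ij equals the minimum over all length-3 walks i = v_0 → v_1 → … → v_3 = j of Σ_t A[v_t][v_{t+1}]. For example, for (i, j) = (0, 2) we minimise over 9 possible intermediate vertex sequences; the minimum is 7, attained along the walk 0 → 1 → 0 → 2.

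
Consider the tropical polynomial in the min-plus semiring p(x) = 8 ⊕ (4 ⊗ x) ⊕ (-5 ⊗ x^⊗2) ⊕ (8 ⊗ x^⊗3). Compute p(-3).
p(-3) = -11

A tropical monomial a ⊗ x^⊗i evaluates to a + i · x. Evaluating each term at x = -3:
  Term 0 contributes 8 + 0 · -3 = 8
  Term 1 contributes 4 + 1 · -3 = 1
  Term 2 contributes -5 + 2 · -3 = -11
  Term 3 contributes 8 + 3 · -3 = -1
p(-3) = ⊕ of these = min[8, 1, -11, -1] = -11.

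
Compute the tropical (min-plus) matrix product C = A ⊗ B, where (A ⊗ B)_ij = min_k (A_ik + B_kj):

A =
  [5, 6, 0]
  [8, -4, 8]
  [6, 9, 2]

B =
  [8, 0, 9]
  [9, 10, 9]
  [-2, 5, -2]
A ⊗ B =
  [-2, 5, -2]
  [5, 6, 5]
  [0, 6, 0]

Apply the min-plus product entry-by-entry:
  C[0][0] = min over k of (A[0][0] + B[0][0] = 5 + 8 = 13, A[0][1] + B[1][0] = 6 + 9 = 15, A[0][2] + B[2][0] = 0 + -2 = -2) = -2 (attained at k = 2)
  C[0][1] = min over k of (A[0][0] + B[0][1] = 5 + 0 = 5, A[0][1] + B[1][1] = 6 + 10 = 16, A[0][2] + B[2][1] = 0 + 5 = 5) = 5 (attained at k = 0)
  C[0][2] = min over k of (A[0][0] + B[0][2] = 5 + 9 = 14, A[0][1] + B[1][2] = 6 + 9 = 15, A[0][2] + B[2][2] = 0 + -2 = -2) = -2 (attained at k = 2)
  C[1][0] = min over k of (A[1][0] + B[0][0] = 8 + 8 = 16, A[1][1] + B[1][0] = -4 + 9 = 5, A[1][2] + B[2][0] = 8 + -2 = 6) = 5 (attained at k = 1)
  C[1][1] = min over k of (A[1][0] + B[0][1] = 8 + 0 = 8, A[1][1] + B[1][1] = -4 + 10 = 6, A[1][2] + B[2][1] = 8 + 5 = 13) = 6 (attained at k = 1)
  C[1][2] = min over k of (A[1][0] + B[0][2] = 8 + 9 = 17, A[1][1] + B[1][2] = -4 + 9 = 5, A[1][2] + B[2][2] = 8 + -2 = 6) = 5 (attained at k = 1)
  C[2][0] = min over k of (A[2][0] + B[0][0] = 6 + 8 = 14, A[2][1] + B[1][0] = 9 + 9 = 18, A[2][2] + B[2][0] = 2 + -2 = 0) = 0 (attained at k = 2)
  C[2][1] = min over k of (A[2][0] + B[0][1] = 6 + 0 = 6, A[2][1] + B[1][1] = 9 + 10 = 19, A[2][2] + B[2][1] = 2 + 5 = 7) = 6 (attained at k = 0)
  C[2][2] = min over k of (A[2][0] + B[0][2] = 6 + 9 = 15, A[2][1] + B[1][2] = 9 + 9 = 18, A[2][2] + B[2][2] = 2 + -2 = 0) = 0 (attained at k = 2)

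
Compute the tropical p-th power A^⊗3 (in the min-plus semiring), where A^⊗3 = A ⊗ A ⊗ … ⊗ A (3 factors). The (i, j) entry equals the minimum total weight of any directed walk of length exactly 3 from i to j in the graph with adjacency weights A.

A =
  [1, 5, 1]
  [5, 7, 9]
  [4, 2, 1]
A^⊗3 =
  [3, 4, 3]
  [7, 8, 7]
  [6, 4, 3]

Each entry (A^⊗3)_ij equals the minimum over all length-3 walks i = v_0 → v_1 → … → v_3 = j of Σ_t A[v_t][v_{t+1}]. For example, for (i, j) = (0, 2) we minimise over 9 possible intermediate vertex sequences; the minimum is 3, attained along the walk 0 → 0 → 0 → 2.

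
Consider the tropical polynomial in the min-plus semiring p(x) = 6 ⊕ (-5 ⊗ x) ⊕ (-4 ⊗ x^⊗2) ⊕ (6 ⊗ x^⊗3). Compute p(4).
p(4) = -1

A tropical monomial a ⊗ x^⊗i evaluates to a + i · x. Evaluating each term at x = 4:
  Term 0 contributes 6 + 0 · 4 = 6
  Term 1 contributes -5 + 1 · 4 = -1
  Term 2 contributes -4 + 2 · 4 = 4
  Term 3 contributes 6 + 3 · 4 = 18
p(4) = ⊕ of these = min[6, -1, 4, 18] = -1.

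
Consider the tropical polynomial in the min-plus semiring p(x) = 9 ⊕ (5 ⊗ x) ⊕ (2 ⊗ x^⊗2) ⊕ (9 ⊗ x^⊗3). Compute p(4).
p(4) = 9

A tropical monomial a ⊗ x^⊗i evaluates to a + i · x. Evaluating each term at x = 4:
  Term 0 contributes 9 + 0 · 4 = 9
  Term 1 contributes 5 + 1 · 4 = 9
  Term 2 contributes 2 + 2 · 4 = 10
  Term 3 contributes 9 + 3 · 4 = 21
p(4) = ⊕ of these = min[9, 9, 10, 21] = 9.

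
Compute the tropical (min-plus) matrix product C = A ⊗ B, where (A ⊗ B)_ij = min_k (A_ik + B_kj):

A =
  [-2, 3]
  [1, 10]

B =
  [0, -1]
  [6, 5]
A ⊗ B =
  [-2, -3]
  [1, 0]

Apply the min-plus product entry-by-entry:
  C[0][0] = min over k of (A[0][0] + B[0][0] = -2 + 0 = -2, A[0][1] + B[1][0] = 3 + 6 = 9) = -2 (attained at k = 0)
  C[0][1] = min over k of (A[0][0] + B[0][1] = -2 + -1 = -3, A[0][1] + B[1][1] = 3 + 5 = 8) = -3 (attained at k = 0)
  C[1][0] = min over k of (A[1][0] + B[0][0] = 1 + 0 = 1, A[1][1] + B[1][0] = 10 + 6 = 16) = 1 (attained at k = 0)
  C[1][1] = min over k of (A[1][0] + B[0][1] = 1 + -1 = 0, A[1][1] + B[1][1] = 10 + 5 = 15) = 0 (attained at k = 0)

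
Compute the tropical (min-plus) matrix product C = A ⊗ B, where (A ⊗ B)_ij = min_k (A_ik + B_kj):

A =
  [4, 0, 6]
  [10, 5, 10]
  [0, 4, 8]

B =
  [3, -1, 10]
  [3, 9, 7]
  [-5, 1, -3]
A ⊗ B =
  [1, 3, 3]
  [5, 9, 7]
  [3, -1, 5]

Apply the min-plus product entry-by-entry:
  C[0][0] = min over k of (A[0][0] + B[0][0] = 4 + 3 = 7, A[0][1] + B[1][0] = 0 + 3 = 3, A[0][2] + B[2][0] = 6 + -5 = 1) = 1 (attained at k = 2)
  C[0][1] = min over k of (A[0][0] + B[0][1] = 4 + -1 = 3, A[0][1] + B[1][1] = 0 + 9 = 9, A[0][2] + B[2][1] = 6 + 1 = 7) = 3 (attained at k = 0)
  C[0][2] = min over k of (A[0][0] + B[0][2] = 4 + 10 = 14, A[0][1] + B[1][2] = 0 + 7 = 7, A[0][2] + B[2][2] = 6 + -3 = 3) = 3 (attained at k = 2)
  C[1][0] = min over k of (A[1][0] + B[0][0] = 10 + 3 = 13, A[1][1] + B[1][0] = 5 + 3 = 8, A[1][2] + B[2][0] = 10 + -5 = 5) = 5 (attained at k = 2)
  C[1][1] = min over k of (A[1][0] + B[0][1] = 10 + -1 = 9, A[1][1] + B[1][1] = 5 + 9 = 14, A[1][2] + B[2][1] = 10 + 1 = 11) = 9 (attained at k = 0)
  C[1][2] = min over k of (A[1][0] + B[0][2] = 10 + 10 = 20, A[1][1] + B[1][2] = 5 + 7 = 12, A[1][2] + B[2][2] = 10 + -3 = 7) = 7 (attained at k = 2)
  C[2][0] = min over k of (A[2][0] + B[0][0] = 0 + 3 = 3, A[2][1] + B[1][0] = 4 + 3 = 7, A[2][2] + B[2][0] = 8 + -5 = 3) = 3 (attained at k = 0)
  C[2][1] = min over k of (A[2][0] + B[0][1] = 0 + -1 = -1, A[2][1] + B[1][1] = 4 + 9 = 13, A[2][2] + B[2][1] = 8 + 1 = 9) = -1 (attained at k = 0)
  C[2][2] = min over k of (A[2][0] + B[0][2] = 0 + 10 = 10, A[2][1] + B[1][2] = 4 + 7 = 11, A[2][2] + B[2][2] = 8 + -3 = 5) = 5 (attained at k = 2)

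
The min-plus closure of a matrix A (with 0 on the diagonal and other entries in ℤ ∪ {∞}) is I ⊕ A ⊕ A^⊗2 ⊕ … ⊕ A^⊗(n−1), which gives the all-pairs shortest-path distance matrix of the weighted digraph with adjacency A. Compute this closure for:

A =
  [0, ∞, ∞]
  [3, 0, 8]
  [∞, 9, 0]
Closure =
  [0, ∞, ∞]
  [3, 0, 8]
  [12, 9, 0]

This is the Floyd-Warshall all-pairs shortest-path computation. For each intermediate vertex k = 0, 1, …, 2, update dist[i][j] ← min(dist[i][j], dist[i][k] + dist[k][j]). The final matrix gives, for each (i, j), the minimum total weight of any directed path from i to j (possibly empty when i = j).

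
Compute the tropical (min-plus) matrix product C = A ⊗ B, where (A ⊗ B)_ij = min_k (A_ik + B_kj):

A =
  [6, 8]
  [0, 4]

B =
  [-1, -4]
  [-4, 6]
A ⊗ B =
  [4, 2]
  [-1, -4]

Apply the min-plus product entry-by-entry:
  C[0][0] = min over k of (A[0][0] + B[0][0] = 6 + -1 = 5, A[0][1] + B[1][0] = 8 + -4 = 4) = 4 (attained at k = 1)
  C[0][1] = min over k of (A[0][0] + B[0][1] = 6 + -4 = 2, A[0][1] + B[1][1] = 8 + 6 = 14) = 2 (attained at k = 0)
  C[1][0] = min over k of (A[1][0] + B[0][0] = 0 + -1 = -1, A[1][1] + B[1][0] = 4 + -4 = 0) = -1 (attained at k = 0)
  C[1][1] = min over k of (A[1][0] + B[0][1] = 0 + -4 = -4, A[1][1] + B[1][1] = 4 + 6 = 10) = -4 (attained at k = 0)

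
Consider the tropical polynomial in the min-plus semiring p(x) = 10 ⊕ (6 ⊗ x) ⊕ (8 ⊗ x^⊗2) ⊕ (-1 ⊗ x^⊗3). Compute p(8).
p(8) = 10

A tropical monomial a ⊗ x^⊗i evaluates to a + i · x. Evaluating each term at x = 8:
  Term 0 contributes 10 + 0 · 8 = 10
  Term 1 contributes 6 + 1 · 8 = 14
  Term 2 contributes 8 + 2 · 8 = 24
  Term 3 contributes -1 + 3 · 8 = 23
p(8) = ⊕ of these = min[10, 14, 24, 23] = 10.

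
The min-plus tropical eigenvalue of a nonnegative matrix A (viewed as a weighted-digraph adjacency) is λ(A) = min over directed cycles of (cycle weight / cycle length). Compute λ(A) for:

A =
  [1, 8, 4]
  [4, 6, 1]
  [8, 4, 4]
λ(A) = 1

Enumerate directed cycles and compute their means (weight / length). Sample:
  cycle 0 → 0: weight = 1, length = 1, mean = 1/1 ≈ 1.000
  cycle 1 → 1: weight = 6, length = 1, mean = 6/1 ≈ 6.000
  cycle 2 → 2: weight = 4, length = 1, mean = 4/1 ≈ 4.000
  cycle 0 → 1 → 0: weight = 12, length = 2, mean = 12/2 ≈ 6.000
  cycle 0 → 2 → 0: weight = 12, length = 2, mean = 12/2 ≈ 6.000
  cycle 1 → 0 → 1: weight = 12, length = 2, mean = 12/2 ≈ 6.000
Minimum mean = 1.000, attained e.g. along the cycle 0 → 0 with weight 1 and length 1. So λ(A) = 1/1 = 1.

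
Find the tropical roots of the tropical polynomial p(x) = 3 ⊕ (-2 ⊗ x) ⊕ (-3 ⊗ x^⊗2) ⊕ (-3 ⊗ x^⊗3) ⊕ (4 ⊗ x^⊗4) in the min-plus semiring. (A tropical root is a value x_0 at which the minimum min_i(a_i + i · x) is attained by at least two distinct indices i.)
Roots: {-7, 0, 1, 5}

Each tropical root is a break point of the lower envelope of the lines y = a_i + i · x (there are 5 lines, with slopes 0, 1, ..., 4). Only the lines that attain the minimum somewhere contribute to roots; other lines are dominated. Here the surviving (envelope) indices are i = 4, i = 3, i = 2, i = 1, i = 0.
Intersections between consecutive envelope lines give the roots: for adjacent envelope indices i < j the intersection is x = (a_i − a_j) / (j − i). Reading off the sorted break points: {-7, 0, 1, 5}.
Verification: at each break x_0, at least two indices attain the minimum of min_i(a_i + i · x_0).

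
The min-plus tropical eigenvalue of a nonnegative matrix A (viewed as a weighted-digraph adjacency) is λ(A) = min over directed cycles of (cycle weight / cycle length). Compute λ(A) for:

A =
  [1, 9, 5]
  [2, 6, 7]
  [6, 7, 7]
λ(A) = 1

Enumerate directed cycles and compute their means (weight / length). Sample:
  cycle 0 → 0: weight = 1, length = 1, mean = 1/1 ≈ 1.000
  cycle 1 → 1: weight = 6, length = 1, mean = 6/1 ≈ 6.000
  cycle 2 → 2: weight = 7, length = 1, mean = 7/1 ≈ 7.000
  cycle 0 → 1 → 0: weight = 11, length = 2, mean = 11/2 ≈ 5.500
  cycle 0 → 2 → 0: weight = 11, length = 2, mean = 11/2 ≈ 5.500
  cycle 1 → 0 → 1: weight = 11, length = 2, mean = 11/2 ≈ 5.500
Minimum mean = 1.000, attained e.g. along the cycle 0 → 0 with weight 1 and length 1. So λ(A) = 1/1 = 1.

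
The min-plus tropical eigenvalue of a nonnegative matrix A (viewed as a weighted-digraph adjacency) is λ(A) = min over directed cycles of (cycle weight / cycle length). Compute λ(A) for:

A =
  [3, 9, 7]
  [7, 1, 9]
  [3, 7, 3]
λ(A) = 1

Enumerate directed cycles and compute their means (weight / length). Sample:
  cycle 0 → 0: weight = 3, length = 1, mean = 3/1 ≈ 3.000
  cycle 1 → 1: weight = 1, length = 1, mean = 1/1 ≈ 1.000
  cycle 2 → 2: weight = 3, length = 1, mean = 3/1 ≈ 3.000
  cycle 0 → 1 → 0: weight = 16, length = 2, mean = 16/2 ≈ 8.000
  cycle 0 → 2 → 0: weight = 10, length = 2, mean = 10/2 ≈ 5.000
  cycle 1 → 0 → 1: weight = 16, length = 2, mean = 16/2 ≈ 8.000
Minimum mean = 1.000, attained e.g. along the cycle 1 → 1 with weight 1 and length 1. So λ(A) = 1/1 = 1.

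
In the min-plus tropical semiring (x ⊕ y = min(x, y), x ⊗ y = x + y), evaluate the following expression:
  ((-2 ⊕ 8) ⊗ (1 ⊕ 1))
((-2 ⊕ 8) ⊗ (1 ⊕ 1)) = -1

Expand innermost to outermost. Recall ⊕ takes the minimum of its arguments and ⊗ takes their sum. Working out the expression ((-2 ⊕ 8) ⊗ (1 ⊕ 1)) gives -1.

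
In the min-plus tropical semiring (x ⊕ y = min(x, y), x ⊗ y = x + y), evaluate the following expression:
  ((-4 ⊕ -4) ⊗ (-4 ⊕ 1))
((-4 ⊕ -4) ⊗ (-4 ⊕ 1)) = -8

Expand innermost to outermost. Recall ⊕ takes the minimum of its arguments and ⊗ takes their sum. Working out the expression ((-4 ⊕ -4) ⊗ (-4 ⊕ 1)) gives -8.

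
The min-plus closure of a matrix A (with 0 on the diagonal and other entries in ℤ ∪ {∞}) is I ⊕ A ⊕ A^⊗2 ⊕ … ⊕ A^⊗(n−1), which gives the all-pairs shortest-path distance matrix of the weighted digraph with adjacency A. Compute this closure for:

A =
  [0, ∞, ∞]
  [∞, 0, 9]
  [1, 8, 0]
Closure =
  [0, ∞, ∞]
  [10, 0, 9]
  [1, 8, 0]

This is the Floyd-Warshall all-pairs shortest-path computation. For each intermediate vertex k = 0, 1, …, 2, update dist[i][j] ← min(dist[i][j], dist[i][k] + dist[k][j]). The final matrix gives, for each (i, j), the minimum total weight of any directed path from i to j (possibly empty when i = j).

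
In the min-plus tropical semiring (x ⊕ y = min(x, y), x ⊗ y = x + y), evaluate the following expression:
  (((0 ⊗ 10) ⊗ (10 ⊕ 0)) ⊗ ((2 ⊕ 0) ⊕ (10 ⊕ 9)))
(((0 ⊗ 10) ⊗ (10 ⊕ 0)) ⊗ ((2 ⊕ 0) ⊕ (10 ⊕ 9))) = 10

Expand innermost to outermost. Recall ⊕ takes the minimum of its arguments and ⊗ takes their sum. Working out the expression (((0 ⊗ 10) ⊗ (10 ⊕ 0)) ⊗ ((2 ⊕ 0) ⊕ (10 ⊕ 9))) gives 10.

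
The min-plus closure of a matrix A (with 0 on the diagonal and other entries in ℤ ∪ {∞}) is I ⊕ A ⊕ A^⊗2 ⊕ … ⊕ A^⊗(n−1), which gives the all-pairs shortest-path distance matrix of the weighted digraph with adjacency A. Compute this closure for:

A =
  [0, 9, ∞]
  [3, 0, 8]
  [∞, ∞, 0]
Closure =
  [0, 9, 17]
  [3, 0, 8]
  [∞, ∞, 0]

This is the Floyd-Warshall all-pairs shortest-path computation. For each intermediate vertex k = 0, 1, …, 2, update dist[i][j] ← min(dist[i][j], dist[i][k] + dist[k][j]). The final matrix gives, for each (i, j), the minimum total weight of any directed path from i to j (possibly empty when i = j).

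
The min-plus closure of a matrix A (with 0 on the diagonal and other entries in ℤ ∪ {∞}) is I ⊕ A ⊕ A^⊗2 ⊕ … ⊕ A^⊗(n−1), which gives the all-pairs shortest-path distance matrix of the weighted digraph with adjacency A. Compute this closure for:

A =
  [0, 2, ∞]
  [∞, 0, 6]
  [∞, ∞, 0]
Closure =
  [0, 2, 8]
  [∞, 0, 6]
  [∞, ∞, 0]

This is the Floyd-Warshall all-pairs shortest-path computation. For each intermediate vertex k = 0, 1, …, 2, update dist[i][j] ← min(dist[i][j], dist[i][k] + dist[k][j]). The final matrix gives, for each (i, j), the minimum total weight of any directed path from i to j (possibly empty when i = j).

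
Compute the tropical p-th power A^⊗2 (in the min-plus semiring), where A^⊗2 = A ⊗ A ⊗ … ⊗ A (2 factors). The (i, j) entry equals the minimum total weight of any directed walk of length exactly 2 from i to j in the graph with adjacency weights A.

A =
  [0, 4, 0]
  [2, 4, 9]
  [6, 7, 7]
A^⊗2 =
  [0, 4, 0]
  [2, 6, 2]
  [6, 10, 6]

Each entry (A^⊗2)_ij equals the minimum over all length-2 walks i = v_0 → v_1 → … → v_2 = j of Σ_t A[v_t][v_{t+1}]. For example, for (i, j) = (0, 2) we minimise over 3 possible intermediate vertex sequences; the minimum is 0, attained along the walk 0 → 0 → 2.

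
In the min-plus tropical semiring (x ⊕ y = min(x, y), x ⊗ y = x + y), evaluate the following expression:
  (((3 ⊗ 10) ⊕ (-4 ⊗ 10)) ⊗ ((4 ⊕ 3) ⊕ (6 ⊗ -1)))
(((3 ⊗ 10) ⊕ (-4 ⊗ 10)) ⊗ ((4 ⊕ 3) ⊕ (6 ⊗ -1))) = 9

Expand innermost to outermost. Recall ⊕ takes the minimum of its arguments and ⊗ takes their sum. Working out the expression (((3 ⊗ 10) ⊕ (-4 ⊗ 10)) ⊗ ((4 ⊕ 3) ⊕ (6 ⊗ -1))) gives 9.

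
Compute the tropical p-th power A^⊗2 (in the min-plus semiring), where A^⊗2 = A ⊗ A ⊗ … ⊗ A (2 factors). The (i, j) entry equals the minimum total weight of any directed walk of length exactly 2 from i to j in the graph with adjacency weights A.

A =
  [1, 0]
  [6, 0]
A^⊗2 =
  [2, 0]
  [6, 0]

Each entry (A^⊗2)_ij equals the minimum over all length-2 walks i = v_0 → v_1 → … → v_2 = j of Σ_t A[v_t][v_{t+1}]. For example, for (i, j) = (0, 1) we minimise over 2 possible intermediate vertex sequences; the minimum is 0, attained along the walk 0 → 1 → 1.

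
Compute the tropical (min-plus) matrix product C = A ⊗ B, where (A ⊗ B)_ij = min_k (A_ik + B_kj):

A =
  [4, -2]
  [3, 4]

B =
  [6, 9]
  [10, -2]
A ⊗ B =
  [8, -4]
  [9, 2]

Apply the min-plus product entry-by-entry:
  C[0][0] = min over k of (A[0][0] + B[0][0] = 4 + 6 = 10, A[0][1] + B[1][0] = -2 + 10 = 8) = 8 (attained at k = 1)
  C[0][1] = min over k of (A[0][0] + B[0][1] = 4 + 9 = 13, A[0][1] + B[1][1] = -2 + -2 = -4) = -4 (attained at k = 1)
  C[1][0] = min over k of (A[1][0] + B[0][0] = 3 + 6 = 9, A[1][1] + B[1][0] = 4 + 10 = 14) = 9 (attained at k = 0)
  C[1][1] = min over k of (A[1][0] + B[0][1] = 3 + 9 = 12, A[1][1] + B[1][1] = 4 + -2 = 2) = 2 (attained at k = 1)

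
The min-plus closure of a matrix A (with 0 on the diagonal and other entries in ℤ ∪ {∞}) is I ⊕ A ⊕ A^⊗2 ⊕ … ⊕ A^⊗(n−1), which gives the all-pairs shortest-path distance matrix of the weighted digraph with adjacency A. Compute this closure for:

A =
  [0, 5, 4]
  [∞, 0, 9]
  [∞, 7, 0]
Closure =
  [0, 5, 4]
  [∞, 0, 9]
  [∞, 7, 0]

This is the Floyd-Warshall all-pairs shortest-path computation. For each intermediate vertex k = 0, 1, …, 2, update dist[i][j] ← min(dist[i][j], dist[i][k] + dist[k][j]). The final matrix gives, for each (i, j), the minimum total weight of any directed path from i to j (possibly empty when i = j).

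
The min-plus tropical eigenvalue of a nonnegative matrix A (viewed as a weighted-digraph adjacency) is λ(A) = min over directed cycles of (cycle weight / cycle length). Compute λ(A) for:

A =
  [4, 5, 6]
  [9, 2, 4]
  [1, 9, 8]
λ(A) = 2

Enumerate directed cycles and compute their means (weight / length). Sample:
  cycle 0 → 0: weight = 4, length = 1, mean = 4/1 ≈ 4.000
  cycle 1 → 1: weight = 2, length = 1, mean = 2/1 ≈ 2.000
  cycle 2 → 2: weight = 8, length = 1, mean = 8/1 ≈ 8.000
  cycle 0 → 1 → 0: weight = 14, length = 2, mean = 14/2 ≈ 7.000
  cycle 0 → 2 → 0: weight = 7, length = 2, mean = 7/2 ≈ 3.500
  cycle 1 → 0 → 1: weight = 14, length = 2, mean = 14/2 ≈ 7.000
Minimum mean = 2.000, attained e.g. along the cycle 1 → 1 with weight 2 and length 1. So λ(A) = 2/1 = 2.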